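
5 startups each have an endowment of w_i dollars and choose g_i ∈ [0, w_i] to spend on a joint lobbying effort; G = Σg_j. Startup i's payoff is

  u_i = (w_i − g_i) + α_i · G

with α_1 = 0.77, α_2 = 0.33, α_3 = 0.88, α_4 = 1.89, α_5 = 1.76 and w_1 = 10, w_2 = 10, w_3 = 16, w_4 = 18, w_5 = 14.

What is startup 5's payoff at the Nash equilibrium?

∂u_i/∂g_i = α_i − 1, so startup i contributes w_i if α_i > 1, else 0.
α_i > 1 for i ∈ {4, 5}; NE contributions (0, 0, 0, 18, 14), G = 32.
u_5 = (14 − 14) + 1.76·32 = 56.32.

56.32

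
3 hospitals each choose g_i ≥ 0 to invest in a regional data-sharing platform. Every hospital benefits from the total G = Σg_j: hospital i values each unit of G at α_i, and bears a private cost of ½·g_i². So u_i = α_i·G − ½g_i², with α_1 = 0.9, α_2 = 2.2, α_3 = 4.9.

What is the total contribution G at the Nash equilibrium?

8

Hospital i's FOC: ∂u_i/∂g_i = α_i − g_i = 0, so g_i* = α_i.
NE contributions = (0.9, 2.2, 4.9); G = 8.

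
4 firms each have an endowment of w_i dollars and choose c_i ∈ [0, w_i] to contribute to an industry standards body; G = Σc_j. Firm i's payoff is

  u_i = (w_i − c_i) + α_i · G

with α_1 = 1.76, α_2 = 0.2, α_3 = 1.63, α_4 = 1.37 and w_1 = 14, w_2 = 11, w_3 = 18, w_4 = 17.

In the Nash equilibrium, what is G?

49

∂u_i/∂c_i = α_i − 1, so firm i contributes w_i if α_i > 1, else 0.
α_i > 1 for i ∈ {1, 3, 4}; NE contributions (14, 0, 18, 17), G = 49.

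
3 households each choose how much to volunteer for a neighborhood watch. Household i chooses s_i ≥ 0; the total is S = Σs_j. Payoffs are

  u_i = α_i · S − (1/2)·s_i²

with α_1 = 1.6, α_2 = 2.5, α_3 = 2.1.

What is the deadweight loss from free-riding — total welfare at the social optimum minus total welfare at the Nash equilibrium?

25.83

Household i's FOC: ∂u_i/∂s_i = α_i − s_i = 0, so s_i* = α_i.
NE contributions = (1.6, 2.5, 2.1); S = 6.2.
W^NE = (Σα)·S − ½Σα_i² = 6.2² − ½·13.22 = 31.83.
Planner sets s_i = Σα_j = 6.2 for every i, so S^SO = 3·6.2 = 18.6.
W^SO = (Σα)·S^SO − ½·3·(Σα)² = (3/2)·6.2² = 57.66.
Deadweight loss = W^SO − W^NE = 25.83.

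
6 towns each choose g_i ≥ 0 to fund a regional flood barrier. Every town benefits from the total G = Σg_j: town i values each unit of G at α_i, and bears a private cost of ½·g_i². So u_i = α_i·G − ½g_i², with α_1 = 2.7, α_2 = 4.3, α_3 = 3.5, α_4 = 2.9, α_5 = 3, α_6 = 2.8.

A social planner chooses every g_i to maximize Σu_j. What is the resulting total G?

115.2

Planner FOC: ∂(Σu_j)/∂g_i = (Σα_j) − g_i = 0, so g_i^SO = Σα_j = 19.2 for every i; G^SO = 115.2.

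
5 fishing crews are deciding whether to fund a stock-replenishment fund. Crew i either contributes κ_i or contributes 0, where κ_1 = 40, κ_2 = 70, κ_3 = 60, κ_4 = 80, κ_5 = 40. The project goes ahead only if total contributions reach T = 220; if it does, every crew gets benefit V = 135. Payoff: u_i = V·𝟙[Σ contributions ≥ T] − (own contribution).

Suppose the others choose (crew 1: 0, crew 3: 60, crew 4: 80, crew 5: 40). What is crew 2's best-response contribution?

Others' total = 180. Contributing 70 brings total to 250 ≥ 220: gain V − κ_2 = 65.
Best response: 70.

70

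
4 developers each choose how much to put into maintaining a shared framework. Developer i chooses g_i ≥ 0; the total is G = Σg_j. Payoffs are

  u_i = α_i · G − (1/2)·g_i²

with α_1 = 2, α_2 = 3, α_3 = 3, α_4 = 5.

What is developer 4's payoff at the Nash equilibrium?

52.5

Developer i's FOC: ∂u_i/∂g_i = α_i − g_i = 0, so g_i* = α_i.
NE contributions = (2, 3, 3, 5); G = 13.
u_4 = α_4·G − ½·(g_4)² = 5·13 − ½·5² = 52.5.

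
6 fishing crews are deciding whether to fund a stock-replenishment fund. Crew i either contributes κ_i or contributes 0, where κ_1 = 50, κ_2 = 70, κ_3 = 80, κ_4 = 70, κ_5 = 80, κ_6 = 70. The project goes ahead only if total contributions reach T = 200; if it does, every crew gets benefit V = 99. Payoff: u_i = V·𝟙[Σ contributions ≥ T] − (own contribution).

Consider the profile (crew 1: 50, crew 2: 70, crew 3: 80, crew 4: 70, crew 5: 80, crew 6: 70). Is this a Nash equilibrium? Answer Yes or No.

Total = 420 ≥ 200: provided.
Crew 1 (pledges 50, payoff 49): dropping to 0 → total 370, payoff 99. Profitable deviation.

No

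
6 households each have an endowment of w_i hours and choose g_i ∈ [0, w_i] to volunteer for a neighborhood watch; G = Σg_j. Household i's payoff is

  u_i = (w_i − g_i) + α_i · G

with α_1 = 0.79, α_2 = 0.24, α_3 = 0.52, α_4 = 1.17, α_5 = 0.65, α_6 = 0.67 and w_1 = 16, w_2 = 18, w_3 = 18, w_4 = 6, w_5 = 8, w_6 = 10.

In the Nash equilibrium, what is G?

∂u_i/∂g_i = α_i − 1, so household i contributes w_i if α_i > 1, else 0.
α_i > 1 for i ∈ {4}; NE contributions (0, 0, 0, 6, 0, 0), G = 6.

6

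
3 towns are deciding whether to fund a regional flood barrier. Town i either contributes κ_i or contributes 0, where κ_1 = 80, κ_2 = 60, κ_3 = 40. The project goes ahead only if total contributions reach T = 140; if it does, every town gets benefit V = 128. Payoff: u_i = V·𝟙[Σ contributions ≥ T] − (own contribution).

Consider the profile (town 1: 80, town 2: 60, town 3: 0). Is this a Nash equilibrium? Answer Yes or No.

Yes

Total = 140 ≥ 140: provided.
Town 1 (pledges 80, payoff 48): dropping to 0 → total 60, payoff 0. No gain.
Town 2 (pledges 60, payoff 68): dropping to 0 → total 80, payoff 0. No gain.
Town 3 (pledges 0, payoff 128): pledging 40 → total 180, payoff 88. No gain.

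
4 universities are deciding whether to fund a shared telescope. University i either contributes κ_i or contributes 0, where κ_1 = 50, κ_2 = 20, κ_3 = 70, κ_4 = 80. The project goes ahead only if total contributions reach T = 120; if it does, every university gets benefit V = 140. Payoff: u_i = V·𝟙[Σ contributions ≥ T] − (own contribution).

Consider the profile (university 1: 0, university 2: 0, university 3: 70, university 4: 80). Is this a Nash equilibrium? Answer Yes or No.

Total = 150 ≥ 120: provided.
University 1 (pledges 0, payoff 140): pledging 50 → total 200, payoff 90. No gain.
University 2 (pledges 0, payoff 140): pledging 20 → total 170, payoff 120. No gain.
University 3 (pledges 70, payoff 70): dropping to 0 → total 80, payoff 0. No gain.
University 4 (pledges 80, payoff 60): dropping to 0 → total 70, payoff 0. No gain.

Yes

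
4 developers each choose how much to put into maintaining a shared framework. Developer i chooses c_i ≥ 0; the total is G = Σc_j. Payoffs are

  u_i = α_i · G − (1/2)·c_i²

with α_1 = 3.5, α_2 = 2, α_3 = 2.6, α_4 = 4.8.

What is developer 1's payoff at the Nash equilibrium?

39.025

Developer i's FOC: ∂u_i/∂c_i = α_i − c_i = 0, so c_i* = α_i.
NE contributions = (3.5, 2, 2.6, 4.8); G = 12.9.
u_1 = α_1·G − ½·(c_1)² = 3.5·12.9 − ½·3.5² = 39.025.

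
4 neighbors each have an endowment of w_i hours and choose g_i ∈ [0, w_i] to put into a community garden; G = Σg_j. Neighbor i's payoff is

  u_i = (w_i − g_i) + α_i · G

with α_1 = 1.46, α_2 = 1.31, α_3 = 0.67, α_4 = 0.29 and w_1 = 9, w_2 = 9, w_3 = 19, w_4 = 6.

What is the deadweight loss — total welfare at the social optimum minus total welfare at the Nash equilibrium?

∂u_i/∂g_i = α_i − 1, so neighbor i contributes w_i if α_i > 1, else 0.
α_i > 1 for i ∈ {1, 2}; NE contributions (9, 9, 0, 0), G = 18.
W^NE = Σw_i − G^NE + (Σα_i)·G^NE = 43 + 2.73·18 = 92.14.
Planner: ∂(Σu_j)/∂g_i = Σα_j − 1 = 2.73 > 0, so everyone contributes w_i; G^SO = 43, W^SO = 43 + 2.73·43 = 160.39.
Deadweight loss = 68.25.

68.25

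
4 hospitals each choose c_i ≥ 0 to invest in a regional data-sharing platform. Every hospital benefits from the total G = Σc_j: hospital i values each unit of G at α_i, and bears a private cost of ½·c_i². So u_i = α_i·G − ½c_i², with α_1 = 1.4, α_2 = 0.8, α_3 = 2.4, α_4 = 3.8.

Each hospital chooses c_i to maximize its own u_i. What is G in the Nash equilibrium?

8.4

Hospital i's FOC: ∂u_i/∂c_i = α_i − c_i = 0, so c_i* = α_i.
NE contributions = (1.4, 0.8, 2.4, 3.8); G = 8.4.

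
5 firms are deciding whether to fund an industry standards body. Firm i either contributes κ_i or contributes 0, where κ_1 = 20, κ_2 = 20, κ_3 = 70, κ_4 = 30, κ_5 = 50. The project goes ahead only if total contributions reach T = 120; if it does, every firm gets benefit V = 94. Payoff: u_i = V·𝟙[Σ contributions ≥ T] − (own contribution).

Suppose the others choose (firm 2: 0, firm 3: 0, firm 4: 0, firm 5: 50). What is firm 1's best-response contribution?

Others' total = 50. Even contributing 20 gives 70 < 120: no benefit either way.
Best response: 0.

0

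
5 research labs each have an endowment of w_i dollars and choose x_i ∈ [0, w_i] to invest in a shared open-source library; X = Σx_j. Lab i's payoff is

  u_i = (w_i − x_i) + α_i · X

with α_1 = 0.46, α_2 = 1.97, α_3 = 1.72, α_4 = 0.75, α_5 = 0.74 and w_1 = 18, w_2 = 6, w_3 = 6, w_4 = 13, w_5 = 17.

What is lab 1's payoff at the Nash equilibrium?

∂u_i/∂x_i = α_i − 1, so lab i contributes w_i if α_i > 1, else 0.
α_i > 1 for i ∈ {2, 3}; NE contributions (0, 6, 6, 0, 0), X = 12.
u_1 = (18 − 0) + 0.46·12 = 23.52.

23.52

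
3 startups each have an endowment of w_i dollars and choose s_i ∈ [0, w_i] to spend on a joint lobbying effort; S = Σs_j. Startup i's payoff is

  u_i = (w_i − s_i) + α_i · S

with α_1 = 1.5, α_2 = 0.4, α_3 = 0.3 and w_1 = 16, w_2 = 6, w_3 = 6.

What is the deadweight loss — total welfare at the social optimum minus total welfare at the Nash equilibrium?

14.4

∂u_i/∂s_i = α_i − 1, so startup i contributes w_i if α_i > 1, else 0.
α_i > 1 for i ∈ {1}; NE contributions (16, 0, 0), S = 16.
W^NE = Σw_i − S^NE + (Σα_i)·S^NE = 28 + 1.2·16 = 47.2.
Planner: ∂(Σu_j)/∂s_i = Σα_j − 1 = 1.2 > 0, so everyone contributes w_i; S^SO = 28, W^SO = 28 + 1.2·28 = 61.6.
Deadweight loss = 14.4.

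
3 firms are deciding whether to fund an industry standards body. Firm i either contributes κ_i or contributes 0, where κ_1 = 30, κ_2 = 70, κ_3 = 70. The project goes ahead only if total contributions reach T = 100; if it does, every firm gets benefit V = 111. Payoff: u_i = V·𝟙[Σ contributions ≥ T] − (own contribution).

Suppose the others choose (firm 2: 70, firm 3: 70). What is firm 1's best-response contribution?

Others' total = 140 ≥ 100; contributing adds cost 30 for no extra benefit.
Best response: 0.

0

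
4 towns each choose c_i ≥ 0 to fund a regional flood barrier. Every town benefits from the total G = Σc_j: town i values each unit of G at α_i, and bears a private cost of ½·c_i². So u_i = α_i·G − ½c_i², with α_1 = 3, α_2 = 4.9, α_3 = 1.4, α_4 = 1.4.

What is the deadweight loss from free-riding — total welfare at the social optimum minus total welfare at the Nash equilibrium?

132.955

Town i's FOC: ∂u_i/∂c_i = α_i − c_i = 0, so c_i* = α_i.
NE contributions = (3, 4.9, 1.4, 1.4); G = 10.7.
W^NE = (Σα)·G − ½Σα_i² = 10.7² − ½·36.93 = 96.025.
Planner sets c_i = Σα_j = 10.7 for every i, so G^SO = 4·10.7 = 42.8.
W^SO = (Σα)·G^SO − ½·4·(Σα)² = (4/2)·10.7² = 228.98.
Deadweight loss = W^SO − W^NE = 132.955.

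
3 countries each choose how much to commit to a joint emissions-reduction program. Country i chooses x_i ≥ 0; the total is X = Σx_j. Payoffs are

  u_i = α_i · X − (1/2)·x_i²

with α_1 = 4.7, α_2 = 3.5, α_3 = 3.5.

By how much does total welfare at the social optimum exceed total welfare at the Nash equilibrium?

Country i's FOC: ∂u_i/∂x_i = α_i − x_i = 0, so x_i* = α_i.
NE contributions = (4.7, 3.5, 3.5); X = 11.7.
W^NE = (Σα)·X − ½Σα_i² = 11.7² − ½·46.59 = 113.595.
Planner sets x_i = Σα_j = 11.7 for every i, so X^SO = 3·11.7 = 35.1.
W^SO = (Σα)·X^SO − ½·3·(Σα)² = (3/2)·11.7² = 205.335.
Deadweight loss = W^SO − W^NE = 91.74.

91.74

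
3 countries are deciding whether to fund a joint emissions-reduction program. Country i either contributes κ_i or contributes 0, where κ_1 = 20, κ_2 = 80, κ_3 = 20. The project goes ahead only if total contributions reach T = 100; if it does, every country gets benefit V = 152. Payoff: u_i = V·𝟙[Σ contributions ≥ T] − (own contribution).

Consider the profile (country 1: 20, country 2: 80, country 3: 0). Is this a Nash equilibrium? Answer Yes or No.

Yes

Total = 100 ≥ 100: provided.
Country 1 (pledges 20, payoff 132): dropping to 0 → total 80, payoff 0. No gain.
Country 2 (pledges 80, payoff 72): dropping to 0 → total 20, payoff 0. No gain.
Country 3 (pledges 0, payoff 152): pledging 20 → total 120, payoff 132. No gain.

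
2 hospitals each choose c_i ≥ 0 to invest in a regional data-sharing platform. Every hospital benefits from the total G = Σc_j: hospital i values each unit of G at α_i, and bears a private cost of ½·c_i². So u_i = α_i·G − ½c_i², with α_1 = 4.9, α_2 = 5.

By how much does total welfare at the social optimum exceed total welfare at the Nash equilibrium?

Hospital i's FOC: ∂u_i/∂c_i = α_i − c_i = 0, so c_i* = α_i.
NE contributions = (4.9, 5); G = 9.9.
W^NE = (Σα)·G − ½Σα_i² = 9.9² − ½·49.01 = 73.505.
Planner sets c_i = Σα_j = 9.9 for every i, so G^SO = 2·9.9 = 19.8.
W^SO = (Σα)·G^SO − ½·2·(Σα)² = (2/2)·9.9² = 98.01.
Deadweight loss = W^SO − W^NE = 24.505.

24.505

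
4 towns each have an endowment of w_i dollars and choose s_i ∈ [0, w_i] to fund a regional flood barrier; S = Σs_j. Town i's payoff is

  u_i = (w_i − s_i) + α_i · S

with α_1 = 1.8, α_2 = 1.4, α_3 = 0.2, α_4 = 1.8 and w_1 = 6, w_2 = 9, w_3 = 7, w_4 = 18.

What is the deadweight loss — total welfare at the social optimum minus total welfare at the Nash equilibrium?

∂u_i/∂s_i = α_i − 1, so town i contributes w_i if α_i > 1, else 0.
α_i > 1 for i ∈ {1, 2, 4}; NE contributions (6, 9, 0, 18), S = 33.
W^NE = Σw_i − S^NE + (Σα_i)·S^NE = 40 + 4.2·33 = 178.6.
Planner: ∂(Σu_j)/∂s_i = Σα_j − 1 = 4.2 > 0, so everyone contributes w_i; S^SO = 40, W^SO = 40 + 4.2·40 = 208.
Deadweight loss = 29.4.

29.4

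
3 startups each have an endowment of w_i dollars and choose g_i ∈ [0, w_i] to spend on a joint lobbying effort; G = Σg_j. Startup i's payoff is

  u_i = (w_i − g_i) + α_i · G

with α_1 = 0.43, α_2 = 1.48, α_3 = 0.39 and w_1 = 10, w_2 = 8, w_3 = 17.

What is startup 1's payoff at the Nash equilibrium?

13.44

∂u_i/∂g_i = α_i − 1, so startup i contributes w_i if α_i > 1, else 0.
α_i > 1 for i ∈ {2}; NE contributions (0, 8, 0), G = 8.
u_1 = (10 − 0) + 0.43·8 = 13.44.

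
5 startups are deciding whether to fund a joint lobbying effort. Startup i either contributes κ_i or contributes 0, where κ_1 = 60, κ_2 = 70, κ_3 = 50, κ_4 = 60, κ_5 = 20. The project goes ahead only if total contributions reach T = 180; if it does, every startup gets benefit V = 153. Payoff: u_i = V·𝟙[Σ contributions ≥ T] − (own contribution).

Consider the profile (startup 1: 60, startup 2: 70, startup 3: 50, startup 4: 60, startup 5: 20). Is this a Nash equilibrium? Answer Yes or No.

Total = 260 ≥ 180: provided.
Startup 1 (pledges 60, payoff 93): dropping to 0 → total 200, payoff 153. Profitable deviation.

No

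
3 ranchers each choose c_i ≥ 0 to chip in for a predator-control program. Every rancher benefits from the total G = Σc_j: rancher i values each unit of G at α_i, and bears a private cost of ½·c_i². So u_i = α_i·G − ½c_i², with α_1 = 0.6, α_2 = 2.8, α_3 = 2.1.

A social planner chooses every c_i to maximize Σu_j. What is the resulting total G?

16.5

Planner FOC: ∂(Σu_j)/∂c_i = (Σα_j) − c_i = 0, so c_i^SO = Σα_j = 5.5 for every i; G^SO = 16.5.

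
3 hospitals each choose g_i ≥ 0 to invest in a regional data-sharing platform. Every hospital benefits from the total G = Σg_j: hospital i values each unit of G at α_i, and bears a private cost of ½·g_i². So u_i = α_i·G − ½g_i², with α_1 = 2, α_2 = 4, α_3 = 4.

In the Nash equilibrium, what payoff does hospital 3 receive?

32

Hospital i's FOC: ∂u_i/∂g_i = α_i − g_i = 0, so g_i* = α_i.
NE contributions = (2, 4, 4); G = 10.
u_3 = α_3·G − ½·(g_3)² = 4·10 − ½·4² = 32.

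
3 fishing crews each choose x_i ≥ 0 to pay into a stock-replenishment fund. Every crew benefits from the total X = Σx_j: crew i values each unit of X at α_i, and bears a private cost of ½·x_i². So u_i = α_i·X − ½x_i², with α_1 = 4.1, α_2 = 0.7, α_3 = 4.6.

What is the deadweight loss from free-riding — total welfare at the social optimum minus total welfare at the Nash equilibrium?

Crew i's FOC: ∂u_i/∂x_i = α_i − x_i = 0, so x_i* = α_i.
NE contributions = (4.1, 0.7, 4.6); X = 9.4.
W^NE = (Σα)·X − ½Σα_i² = 9.4² − ½·38.46 = 69.13.
Planner sets x_i = Σα_j = 9.4 for every i, so X^SO = 3·9.4 = 28.2.
W^SO = (Σα)·X^SO − ½·3·(Σα)² = (3/2)·9.4² = 132.54.
Deadweight loss = W^SO − W^NE = 63.41.

63.41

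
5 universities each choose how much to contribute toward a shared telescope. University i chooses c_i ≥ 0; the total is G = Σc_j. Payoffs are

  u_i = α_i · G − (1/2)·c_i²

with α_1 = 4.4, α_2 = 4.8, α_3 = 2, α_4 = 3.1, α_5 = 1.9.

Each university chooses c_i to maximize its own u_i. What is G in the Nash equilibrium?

16.2

University i's FOC: ∂u_i/∂c_i = α_i − c_i = 0, so c_i* = α_i.
NE contributions = (4.4, 4.8, 2, 3.1, 1.9); G = 16.2.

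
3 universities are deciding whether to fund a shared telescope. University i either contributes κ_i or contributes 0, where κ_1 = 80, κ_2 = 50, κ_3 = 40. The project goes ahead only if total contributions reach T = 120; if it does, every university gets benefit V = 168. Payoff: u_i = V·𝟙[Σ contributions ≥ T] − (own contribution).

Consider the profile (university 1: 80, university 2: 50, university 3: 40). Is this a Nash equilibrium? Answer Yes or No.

No

Total = 170 ≥ 120: provided.
University 1 (pledges 80, payoff 88): dropping to 0 → total 90, payoff 0. No gain.
University 2 (pledges 50, payoff 118): dropping to 0 → total 120, payoff 168. Profitable deviation.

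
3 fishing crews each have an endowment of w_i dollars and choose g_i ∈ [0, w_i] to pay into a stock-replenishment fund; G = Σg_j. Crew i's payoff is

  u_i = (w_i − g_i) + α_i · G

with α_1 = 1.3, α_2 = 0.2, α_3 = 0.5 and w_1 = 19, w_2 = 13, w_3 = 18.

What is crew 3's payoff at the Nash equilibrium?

27.5

∂u_i/∂g_i = α_i − 1, so crew i contributes w_i if α_i > 1, else 0.
α_i > 1 for i ∈ {1}; NE contributions (19, 0, 0), G = 19.
u_3 = (18 − 0) + 0.5·19 = 27.5.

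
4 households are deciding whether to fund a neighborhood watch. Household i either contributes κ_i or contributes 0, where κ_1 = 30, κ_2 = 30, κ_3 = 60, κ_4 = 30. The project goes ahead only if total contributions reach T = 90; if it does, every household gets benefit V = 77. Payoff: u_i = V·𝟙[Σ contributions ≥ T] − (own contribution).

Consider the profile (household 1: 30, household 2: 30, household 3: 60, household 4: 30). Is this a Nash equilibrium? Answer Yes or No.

No

Total = 150 ≥ 90: provided.
Household 1 (pledges 30, payoff 47): dropping to 0 → total 120, payoff 77. Profitable deviation.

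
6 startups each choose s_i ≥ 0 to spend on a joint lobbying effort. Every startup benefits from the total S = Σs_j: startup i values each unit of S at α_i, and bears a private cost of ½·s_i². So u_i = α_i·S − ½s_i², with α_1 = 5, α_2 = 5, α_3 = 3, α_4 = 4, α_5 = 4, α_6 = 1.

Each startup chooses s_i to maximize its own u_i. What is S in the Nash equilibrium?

Startup i's FOC: ∂u_i/∂s_i = α_i − s_i = 0, so s_i* = α_i.
NE contributions = (5, 5, 3, 4, 4, 1); S = 22.

22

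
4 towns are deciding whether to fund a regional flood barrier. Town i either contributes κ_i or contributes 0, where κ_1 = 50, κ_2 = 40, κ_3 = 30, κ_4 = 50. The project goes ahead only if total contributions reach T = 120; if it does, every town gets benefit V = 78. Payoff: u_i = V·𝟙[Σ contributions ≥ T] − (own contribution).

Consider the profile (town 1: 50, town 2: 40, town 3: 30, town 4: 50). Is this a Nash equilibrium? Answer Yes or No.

Total = 170 ≥ 120: provided.
Town 1 (pledges 50, payoff 28): dropping to 0 → total 120, payoff 78. Profitable deviation.

No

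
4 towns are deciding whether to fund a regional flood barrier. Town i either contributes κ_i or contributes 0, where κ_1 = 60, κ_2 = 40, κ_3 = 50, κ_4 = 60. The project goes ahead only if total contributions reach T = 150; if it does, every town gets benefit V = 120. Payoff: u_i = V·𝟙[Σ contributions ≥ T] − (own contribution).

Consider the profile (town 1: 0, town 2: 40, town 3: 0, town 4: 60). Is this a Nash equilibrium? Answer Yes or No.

No

Total = 100 < 150: not provided.
Town 1 (pledges 0, payoff 0): pledging 60 → total 160, payoff 60. Profitable deviation.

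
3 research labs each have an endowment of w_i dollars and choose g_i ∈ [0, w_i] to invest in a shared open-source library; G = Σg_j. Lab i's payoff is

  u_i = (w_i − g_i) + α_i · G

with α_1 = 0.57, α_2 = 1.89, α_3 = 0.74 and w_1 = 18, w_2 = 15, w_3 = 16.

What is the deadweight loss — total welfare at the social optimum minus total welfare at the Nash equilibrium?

74.8

∂u_i/∂g_i = α_i − 1, so lab i contributes w_i if α_i > 1, else 0.
α_i > 1 for i ∈ {2}; NE contributions (0, 15, 0), G = 15.
W^NE = Σw_i − G^NE + (Σα_i)·G^NE = 49 + 2.2·15 = 82.
Planner: ∂(Σu_j)/∂g_i = Σα_j − 1 = 2.2 > 0, so everyone contributes w_i; G^SO = 49, W^SO = 49 + 2.2·49 = 156.8.
Deadweight loss = 74.8.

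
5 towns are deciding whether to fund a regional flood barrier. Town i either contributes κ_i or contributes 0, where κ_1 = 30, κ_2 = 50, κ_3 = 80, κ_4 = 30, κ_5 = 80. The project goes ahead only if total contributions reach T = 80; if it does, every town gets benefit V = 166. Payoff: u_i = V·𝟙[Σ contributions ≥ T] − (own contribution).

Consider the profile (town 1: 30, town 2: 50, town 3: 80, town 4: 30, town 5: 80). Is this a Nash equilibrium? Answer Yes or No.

Total = 270 ≥ 80: provided.
Town 1 (pledges 30, payoff 136): dropping to 0 → total 240, payoff 166. Profitable deviation.

No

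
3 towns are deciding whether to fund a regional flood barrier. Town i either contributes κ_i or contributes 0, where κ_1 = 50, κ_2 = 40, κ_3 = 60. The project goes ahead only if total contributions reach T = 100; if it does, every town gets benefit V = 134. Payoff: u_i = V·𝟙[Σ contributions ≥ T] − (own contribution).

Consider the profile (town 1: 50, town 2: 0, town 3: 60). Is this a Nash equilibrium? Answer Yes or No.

Total = 110 ≥ 100: provided.
Town 1 (pledges 50, payoff 84): dropping to 0 → total 60, payoff 0. No gain.
Town 2 (pledges 0, payoff 134): pledging 40 → total 150, payoff 94. No gain.
Town 3 (pledges 60, payoff 74): dropping to 0 → total 50, payoff 0. No gain.

Yes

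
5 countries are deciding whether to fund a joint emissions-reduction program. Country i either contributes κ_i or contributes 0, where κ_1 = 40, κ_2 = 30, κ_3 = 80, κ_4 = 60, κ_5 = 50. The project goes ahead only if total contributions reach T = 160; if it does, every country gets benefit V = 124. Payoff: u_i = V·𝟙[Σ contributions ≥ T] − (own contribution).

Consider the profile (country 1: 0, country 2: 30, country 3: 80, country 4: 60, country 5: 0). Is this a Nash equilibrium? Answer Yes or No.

Total = 170 ≥ 160: provided.
Country 1 (pledges 0, payoff 124): pledging 40 → total 210, payoff 84. No gain.
Country 2 (pledges 30, payoff 94): dropping to 0 → total 140, payoff 0. No gain.
Country 3 (pledges 80, payoff 44): dropping to 0 → total 90, payoff 0. No gain.
Country 4 (pledges 60, payoff 64): dropping to 0 → total 110, payoff 0. No gain.
Country 5 (pledges 0, payoff 124): pledging 50 → total 220, payoff 74. No gain.

Yes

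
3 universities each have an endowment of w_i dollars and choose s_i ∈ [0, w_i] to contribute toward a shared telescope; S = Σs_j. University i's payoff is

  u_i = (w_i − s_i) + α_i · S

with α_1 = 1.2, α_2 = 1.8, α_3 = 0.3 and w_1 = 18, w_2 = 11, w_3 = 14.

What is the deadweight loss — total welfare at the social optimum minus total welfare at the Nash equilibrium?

32.2

∂u_i/∂s_i = α_i − 1, so university i contributes w_i if α_i > 1, else 0.
α_i > 1 for i ∈ {1, 2}; NE contributions (18, 11, 0), S = 29.
W^NE = Σw_i − S^NE + (Σα_i)·S^NE = 43 + 2.3·29 = 109.7.
Planner: ∂(Σu_j)/∂s_i = Σα_j − 1 = 2.3 > 0, so everyone contributes w_i; S^SO = 43, W^SO = 43 + 2.3·43 = 141.9.
Deadweight loss = 32.2.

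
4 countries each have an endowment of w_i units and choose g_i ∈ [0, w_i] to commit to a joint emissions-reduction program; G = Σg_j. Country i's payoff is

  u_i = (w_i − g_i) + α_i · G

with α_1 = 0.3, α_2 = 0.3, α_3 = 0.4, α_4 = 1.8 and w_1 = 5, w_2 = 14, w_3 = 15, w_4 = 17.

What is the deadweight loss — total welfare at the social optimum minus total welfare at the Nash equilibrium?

∂u_i/∂g_i = α_i − 1, so country i contributes w_i if α_i > 1, else 0.
α_i > 1 for i ∈ {4}; NE contributions (0, 0, 0, 17), G = 17.
W^NE = Σw_i − G^NE + (Σα_i)·G^NE = 51 + 1.8·17 = 81.6.
Planner: ∂(Σu_j)/∂g_i = Σα_j − 1 = 1.8 > 0, so everyone contributes w_i; G^SO = 51, W^SO = 51 + 1.8·51 = 142.8.
Deadweight loss = 61.2.

61.2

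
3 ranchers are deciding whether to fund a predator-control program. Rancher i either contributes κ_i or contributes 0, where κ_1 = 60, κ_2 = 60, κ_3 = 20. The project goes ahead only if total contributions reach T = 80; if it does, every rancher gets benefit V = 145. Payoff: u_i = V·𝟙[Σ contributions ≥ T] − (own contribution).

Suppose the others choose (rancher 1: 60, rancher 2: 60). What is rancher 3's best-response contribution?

0

Others' total = 120 ≥ 80; contributing adds cost 20 for no extra benefit.
Best response: 0.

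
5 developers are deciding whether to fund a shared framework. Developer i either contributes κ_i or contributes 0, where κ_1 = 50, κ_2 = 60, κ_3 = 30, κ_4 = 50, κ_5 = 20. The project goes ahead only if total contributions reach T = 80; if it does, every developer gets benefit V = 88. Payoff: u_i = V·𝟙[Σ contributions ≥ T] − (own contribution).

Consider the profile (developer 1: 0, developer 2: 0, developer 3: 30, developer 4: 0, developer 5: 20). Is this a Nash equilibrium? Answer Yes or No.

Total = 50 < 80: not provided.
Developer 1 (pledges 0, payoff 0): pledging 50 → total 100, payoff 38. Profitable deviation.

No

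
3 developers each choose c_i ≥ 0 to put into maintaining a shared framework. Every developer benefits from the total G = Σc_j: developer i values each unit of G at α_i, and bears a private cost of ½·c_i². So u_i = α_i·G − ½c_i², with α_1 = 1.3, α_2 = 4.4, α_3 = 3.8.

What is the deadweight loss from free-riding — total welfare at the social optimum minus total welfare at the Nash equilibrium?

Developer i's FOC: ∂u_i/∂c_i = α_i − c_i = 0, so c_i* = α_i.
NE contributions = (1.3, 4.4, 3.8); G = 9.5.
W^NE = (Σα)·G − ½Σα_i² = 9.5² − ½·35.49 = 72.505.
Planner sets c_i = Σα_j = 9.5 for every i, so G^SO = 3·9.5 = 28.5.
W^SO = (Σα)·G^SO − ½·3·(Σα)² = (3/2)·9.5² = 135.375.
Deadweight loss = W^SO − W^NE = 62.87.

62.87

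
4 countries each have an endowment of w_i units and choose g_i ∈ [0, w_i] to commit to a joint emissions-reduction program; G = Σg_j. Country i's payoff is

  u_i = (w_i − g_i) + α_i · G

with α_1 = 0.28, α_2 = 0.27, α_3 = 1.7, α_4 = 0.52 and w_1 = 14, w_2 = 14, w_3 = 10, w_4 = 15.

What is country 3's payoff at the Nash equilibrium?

17

∂u_i/∂g_i = α_i − 1, so country i contributes w_i if α_i > 1, else 0.
α_i > 1 for i ∈ {3}; NE contributions (0, 0, 10, 0), G = 10.
u_3 = (10 − 10) + 1.7·10 = 17.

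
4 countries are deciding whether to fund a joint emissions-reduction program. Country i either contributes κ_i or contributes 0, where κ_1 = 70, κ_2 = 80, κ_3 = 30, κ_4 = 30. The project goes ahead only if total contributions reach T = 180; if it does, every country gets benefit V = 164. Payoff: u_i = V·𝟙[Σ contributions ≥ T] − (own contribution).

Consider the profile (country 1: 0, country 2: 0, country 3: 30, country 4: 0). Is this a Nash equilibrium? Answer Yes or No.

Total = 30 < 180: not provided.
Country 1 (pledges 0, payoff 0): pledging 70 → total 100, payoff -70. No gain.
Country 2 (pledges 0, payoff 0): pledging 80 → total 110, payoff -80. No gain.
Country 3 (pledges 30, payoff -30): dropping to 0 → total 0, payoff 0. Profitable deviation.

No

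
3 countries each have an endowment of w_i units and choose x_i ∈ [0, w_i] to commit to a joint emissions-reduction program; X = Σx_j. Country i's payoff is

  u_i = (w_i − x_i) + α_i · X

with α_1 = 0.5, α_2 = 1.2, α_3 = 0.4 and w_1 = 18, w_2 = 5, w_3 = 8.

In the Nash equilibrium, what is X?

∂u_i/∂x_i = α_i − 1, so country i contributes w_i if α_i > 1, else 0.
α_i > 1 for i ∈ {2}; NE contributions (0, 5, 0), X = 5.

5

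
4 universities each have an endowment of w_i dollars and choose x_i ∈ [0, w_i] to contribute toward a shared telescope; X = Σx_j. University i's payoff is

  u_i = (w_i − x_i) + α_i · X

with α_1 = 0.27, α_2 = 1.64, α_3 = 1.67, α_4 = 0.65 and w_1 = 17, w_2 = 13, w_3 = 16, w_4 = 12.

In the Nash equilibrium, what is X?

29

∂u_i/∂x_i = α_i − 1, so university i contributes w_i if α_i > 1, else 0.
α_i > 1 for i ∈ {2, 3}; NE contributions (0, 13, 16, 0), X = 29.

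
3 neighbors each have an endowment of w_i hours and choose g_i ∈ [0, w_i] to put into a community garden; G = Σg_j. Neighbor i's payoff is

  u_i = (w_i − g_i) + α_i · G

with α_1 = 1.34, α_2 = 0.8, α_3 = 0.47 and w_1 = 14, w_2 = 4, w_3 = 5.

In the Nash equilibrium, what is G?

∂u_i/∂g_i = α_i − 1, so neighbor i contributes w_i if α_i > 1, else 0.
α_i > 1 for i ∈ {1}; NE contributions (14, 0, 0), G = 14.

14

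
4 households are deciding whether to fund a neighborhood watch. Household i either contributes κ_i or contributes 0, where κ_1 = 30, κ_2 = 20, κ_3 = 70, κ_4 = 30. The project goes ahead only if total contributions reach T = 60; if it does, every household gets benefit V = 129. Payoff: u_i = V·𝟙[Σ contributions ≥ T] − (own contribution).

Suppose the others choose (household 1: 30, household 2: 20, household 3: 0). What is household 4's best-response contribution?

Others' total = 50. Contributing 30 brings total to 80 ≥ 60: gain V − κ_4 = 99.
Best response: 30.

30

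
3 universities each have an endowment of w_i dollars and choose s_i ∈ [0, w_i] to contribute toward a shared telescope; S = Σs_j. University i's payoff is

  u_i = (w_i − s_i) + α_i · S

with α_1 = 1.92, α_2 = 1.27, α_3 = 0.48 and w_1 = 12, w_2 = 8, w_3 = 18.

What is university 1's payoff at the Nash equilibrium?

∂u_i/∂s_i = α_i − 1, so university i contributes w_i if α_i > 1, else 0.
α_i > 1 for i ∈ {1, 2}; NE contributions (12, 8, 0), S = 20.
u_1 = (12 − 12) + 1.92·20 = 38.4.

38.4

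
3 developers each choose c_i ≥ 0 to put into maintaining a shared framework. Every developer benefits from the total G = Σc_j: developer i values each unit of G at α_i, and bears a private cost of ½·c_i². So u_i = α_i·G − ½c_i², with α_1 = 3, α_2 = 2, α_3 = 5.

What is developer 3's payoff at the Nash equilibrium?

37.5

Developer i's FOC: ∂u_i/∂c_i = α_i − c_i = 0, so c_i* = α_i.
NE contributions = (3, 2, 5); G = 10.
u_3 = α_3·G − ½·(c_3)² = 5·10 − ½·5² = 37.5.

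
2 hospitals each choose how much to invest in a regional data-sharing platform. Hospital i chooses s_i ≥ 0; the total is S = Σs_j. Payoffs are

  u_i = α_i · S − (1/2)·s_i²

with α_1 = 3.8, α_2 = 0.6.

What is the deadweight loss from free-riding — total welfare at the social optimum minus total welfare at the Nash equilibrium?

Hospital i's FOC: ∂u_i/∂s_i = α_i − s_i = 0, so s_i* = α_i.
NE contributions = (3.8, 0.6); S = 4.4.
W^NE = (Σα)·S − ½Σα_i² = 4.4² − ½·14.8 = 11.96.
Planner sets s_i = Σα_j = 4.4 for every i, so S^SO = 2·4.4 = 8.8.
W^SO = (Σα)·S^SO − ½·2·(Σα)² = (2/2)·4.4² = 19.36.
Deadweight loss = W^SO − W^NE = 7.4.

7.4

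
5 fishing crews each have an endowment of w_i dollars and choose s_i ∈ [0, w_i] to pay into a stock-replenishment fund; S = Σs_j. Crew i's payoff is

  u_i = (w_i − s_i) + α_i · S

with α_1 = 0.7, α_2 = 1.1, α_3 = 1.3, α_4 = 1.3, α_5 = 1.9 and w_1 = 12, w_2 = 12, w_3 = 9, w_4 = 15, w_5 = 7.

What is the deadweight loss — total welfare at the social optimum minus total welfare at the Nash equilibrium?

∂u_i/∂s_i = α_i − 1, so crew i contributes w_i if α_i > 1, else 0.
α_i > 1 for i ∈ {2, 3, 4, 5}; NE contributions (0, 12, 9, 15, 7), S = 43.
W^NE = Σw_i − S^NE + (Σα_i)·S^NE = 55 + 5.3·43 = 282.9.
Planner: ∂(Σu_j)/∂s_i = Σα_j − 1 = 5.3 > 0, so everyone contributes w_i; S^SO = 55, W^SO = 55 + 5.3·55 = 346.5.
Deadweight loss = 63.6.

63.6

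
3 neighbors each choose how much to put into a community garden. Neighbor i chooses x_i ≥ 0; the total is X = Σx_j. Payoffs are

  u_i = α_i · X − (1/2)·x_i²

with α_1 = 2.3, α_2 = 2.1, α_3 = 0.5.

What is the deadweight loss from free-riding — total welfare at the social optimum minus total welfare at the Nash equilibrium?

Neighbor i's FOC: ∂u_i/∂x_i = α_i − x_i = 0, so x_i* = α_i.
NE contributions = (2.3, 2.1, 0.5); X = 4.9.
W^NE = (Σα)·X − ½Σα_i² = 4.9² − ½·9.95 = 19.035.
Planner sets x_i = Σα_j = 4.9 for every i, so X^SO = 3·4.9 = 14.7.
W^SO = (Σα)·X^SO − ½·3·(Σα)² = (3/2)·4.9² = 36.015.
Deadweight loss = W^SO − W^NE = 16.98.

16.98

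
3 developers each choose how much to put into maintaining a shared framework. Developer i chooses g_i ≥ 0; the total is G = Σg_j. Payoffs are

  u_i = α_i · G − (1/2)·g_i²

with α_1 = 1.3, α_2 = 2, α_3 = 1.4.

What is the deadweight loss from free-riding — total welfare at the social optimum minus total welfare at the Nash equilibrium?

14.87

Developer i's FOC: ∂u_i/∂g_i = α_i − g_i = 0, so g_i* = α_i.
NE contributions = (1.3, 2, 1.4); G = 4.7.
W^NE = (Σα)·G − ½Σα_i² = 4.7² − ½·7.65 = 18.265.
Planner sets g_i = Σα_j = 4.7 for every i, so G^SO = 3·4.7 = 14.1.
W^SO = (Σα)·G^SO − ½·3·(Σα)² = (3/2)·4.7² = 33.135.
Deadweight loss = W^SO − W^NE = 14.87.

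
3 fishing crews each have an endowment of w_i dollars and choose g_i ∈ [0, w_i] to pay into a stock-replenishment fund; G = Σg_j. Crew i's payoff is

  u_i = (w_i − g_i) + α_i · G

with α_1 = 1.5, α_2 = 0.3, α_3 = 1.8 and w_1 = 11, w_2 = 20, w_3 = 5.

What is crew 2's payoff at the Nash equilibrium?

∂u_i/∂g_i = α_i − 1, so crew i contributes w_i if α_i > 1, else 0.
α_i > 1 for i ∈ {1, 3}; NE contributions (11, 0, 5), G = 16.
u_2 = (20 − 0) + 0.3·16 = 24.8.

24.8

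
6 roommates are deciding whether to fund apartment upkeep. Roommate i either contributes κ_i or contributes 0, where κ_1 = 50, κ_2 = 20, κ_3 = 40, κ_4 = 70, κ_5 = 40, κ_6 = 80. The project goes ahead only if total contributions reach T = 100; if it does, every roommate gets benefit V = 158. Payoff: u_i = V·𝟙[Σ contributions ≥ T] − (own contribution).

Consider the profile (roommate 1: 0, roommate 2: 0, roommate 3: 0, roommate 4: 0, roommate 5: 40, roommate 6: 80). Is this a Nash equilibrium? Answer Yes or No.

Yes

Total = 120 ≥ 100: provided.
Roommate 1 (pledges 0, payoff 158): pledging 50 → total 170, payoff 108. No gain.
Roommate 2 (pledges 0, payoff 158): pledging 20 → total 140, payoff 138. No gain.
Roommate 3 (pledges 0, payoff 158): pledging 40 → total 160, payoff 118. No gain.
Roommate 4 (pledges 0, payoff 158): pledging 70 → total 190, payoff 88. No gain.
Roommate 5 (pledges 40, payoff 118): dropping to 0 → total 80, payoff 0. No gain.
Roommate 6 (pledges 80, payoff 78): dropping to 0 → total 40, payoff 0. No gain.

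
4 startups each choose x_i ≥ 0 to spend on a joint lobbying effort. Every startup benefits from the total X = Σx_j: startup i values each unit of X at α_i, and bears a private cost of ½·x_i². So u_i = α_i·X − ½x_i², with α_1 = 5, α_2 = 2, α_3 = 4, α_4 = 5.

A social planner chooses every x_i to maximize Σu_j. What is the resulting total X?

Planner FOC: ∂(Σu_j)/∂x_i = (Σα_j) − x_i = 0, so x_i^SO = Σα_j = 16 for every i; X^SO = 64.

64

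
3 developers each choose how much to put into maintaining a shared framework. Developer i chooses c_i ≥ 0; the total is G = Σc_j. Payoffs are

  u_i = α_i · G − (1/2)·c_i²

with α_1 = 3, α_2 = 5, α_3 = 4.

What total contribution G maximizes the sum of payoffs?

36

Planner FOC: ∂(Σu_j)/∂c_i = (Σα_j) − c_i = 0, so c_i^SO = Σα_j = 12 for every i; G^SO = 36.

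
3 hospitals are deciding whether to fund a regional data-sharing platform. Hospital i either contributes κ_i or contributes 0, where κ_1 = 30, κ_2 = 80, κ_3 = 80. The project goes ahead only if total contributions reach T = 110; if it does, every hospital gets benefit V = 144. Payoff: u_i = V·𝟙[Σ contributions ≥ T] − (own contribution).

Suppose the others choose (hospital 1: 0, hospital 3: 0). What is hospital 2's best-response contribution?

0

Others' total = 0. Even contributing 80 gives 80 < 110: no benefit either way.
Best response: 0.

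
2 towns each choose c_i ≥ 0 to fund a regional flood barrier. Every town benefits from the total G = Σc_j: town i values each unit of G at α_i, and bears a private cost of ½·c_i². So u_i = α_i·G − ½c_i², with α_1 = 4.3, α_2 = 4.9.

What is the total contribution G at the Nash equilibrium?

Town i's FOC: ∂u_i/∂c_i = α_i − c_i = 0, so c_i* = α_i.
NE contributions = (4.3, 4.9); G = 9.2.

9.2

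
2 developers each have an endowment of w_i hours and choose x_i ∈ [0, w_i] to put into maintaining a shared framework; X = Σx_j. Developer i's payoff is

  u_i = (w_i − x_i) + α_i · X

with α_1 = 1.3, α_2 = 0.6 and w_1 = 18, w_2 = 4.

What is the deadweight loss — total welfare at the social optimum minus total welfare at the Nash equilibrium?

∂u_i/∂x_i = α_i − 1, so developer i contributes w_i if α_i > 1, else 0.
α_i > 1 for i ∈ {1}; NE contributions (18, 0), X = 18.
W^NE = Σw_i − X^NE + (Σα_i)·X^NE = 22 + 0.9·18 = 38.2.
Planner: ∂(Σu_j)/∂x_i = Σα_j − 1 = 0.9 > 0, so everyone contributes w_i; X^SO = 22, W^SO = 22 + 0.9·22 = 41.8.
Deadweight loss = 3.6.

3.6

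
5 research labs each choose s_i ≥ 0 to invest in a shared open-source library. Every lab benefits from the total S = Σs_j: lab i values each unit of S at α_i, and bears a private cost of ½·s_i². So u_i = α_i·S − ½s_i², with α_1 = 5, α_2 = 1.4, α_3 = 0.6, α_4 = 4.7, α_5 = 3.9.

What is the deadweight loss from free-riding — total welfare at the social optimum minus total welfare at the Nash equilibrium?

Lab i's FOC: ∂u_i/∂s_i = α_i − s_i = 0, so s_i* = α_i.
NE contributions = (5, 1.4, 0.6, 4.7, 3.9); S = 15.6.
W^NE = (Σα)·S − ½Σα_i² = 15.6² − ½·64.62 = 211.05.
Planner sets s_i = Σα_j = 15.6 for every i, so S^SO = 5·15.6 = 78.
W^SO = (Σα)·S^SO − ½·5·(Σα)² = (5/2)·15.6² = 608.4.
Deadweight loss = W^SO − W^NE = 397.35.

397.35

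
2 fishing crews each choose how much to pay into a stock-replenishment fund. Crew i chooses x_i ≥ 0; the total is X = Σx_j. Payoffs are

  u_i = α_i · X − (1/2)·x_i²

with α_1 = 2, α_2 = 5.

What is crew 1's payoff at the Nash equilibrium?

Crew i's FOC: ∂u_i/∂x_i = α_i − x_i = 0, so x_i* = α_i.
NE contributions = (2, 5); X = 7.
u_1 = α_1·X − ½·(x_1)² = 2·7 − ½·2² = 12.

12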